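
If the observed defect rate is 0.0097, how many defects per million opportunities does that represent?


DPMO = defect_rate * 1000000 = 0.0097 * 1000000

9700


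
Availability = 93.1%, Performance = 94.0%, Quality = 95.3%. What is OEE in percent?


Formula: OEE = Availability * Performance * Quality / 10000
A * P = 93.1% * 94.0% / 100 = 87.51%
OEE = 87.51% * 95.3% / 100 = 83.4%

83.4%


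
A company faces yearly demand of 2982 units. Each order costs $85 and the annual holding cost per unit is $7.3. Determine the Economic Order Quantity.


Formula: EOQ = sqrt(2 * D * S / H)
Numerator: 2 * 2982 * 85 = 506940
2DS/H = 506940 / 7.3 = 69443.8
EOQ = sqrt(69443.8) = 263.5 units

263.5 units


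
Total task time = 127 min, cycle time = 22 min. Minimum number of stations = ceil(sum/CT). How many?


Formula: N_min = ceil(Sum of Task Times / Cycle Time)
N_min = ceil(127 min / 22 min) = ceil(5.7727)
N_min = 6 stations

6


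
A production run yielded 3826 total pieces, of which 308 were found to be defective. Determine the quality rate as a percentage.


Formula: Quality Rate = Good Pieces / Total Pieces * 100
Good pieces = 3826 - 308 = 3518
QR = 3518 / 3826 * 100 = 91.9%

91.9%


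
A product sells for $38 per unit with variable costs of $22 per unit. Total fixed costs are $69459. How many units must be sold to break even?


Formula: BEQ = Fixed Costs / (Price - Variable Cost)
Contribution margin = $38 - $22 = $16/unit
BEQ = ceil($69459 / $16/unit) = ceil(4341.19) = 4342 units

4342 units


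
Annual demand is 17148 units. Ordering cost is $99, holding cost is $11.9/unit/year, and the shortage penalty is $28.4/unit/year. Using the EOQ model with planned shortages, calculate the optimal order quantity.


Formula: EOQ* = sqrt(2DS/H) * sqrt((H+P)/P)
Base EOQ = sqrt(2*17148*99/11.9) = 534.15 units
Correction = sqrt((11.9+28.4)/28.4) = 1.19122
EOQ* = 534.15 * 1.19122 = 636.3 units

636.3 units


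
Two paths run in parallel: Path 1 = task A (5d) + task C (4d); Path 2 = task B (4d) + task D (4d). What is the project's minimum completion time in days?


Path 1 = 5 + 4 = 9 days
Path 2 = 4 + 4 = 8 days
Duration = max(9, 8) = 9 days

9 days


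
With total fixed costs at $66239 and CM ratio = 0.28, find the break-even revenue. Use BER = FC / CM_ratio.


Formula: BER = Fixed Costs / Contribution Margin Ratio
BER = $66239 / 0.28
BER = $236567.86 (to the nearest cent)

$236567.86


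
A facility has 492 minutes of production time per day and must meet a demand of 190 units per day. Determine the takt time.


Formula: Takt Time = Available Production Time / Customer Demand
Takt = 492 min/day / 190 units/day
Takt = 2.59 min/unit

2.59 min/unit


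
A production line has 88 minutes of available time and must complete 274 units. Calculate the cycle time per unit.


Formula: CT = Available Time / Number of Units
CT = 88 min / 274 units
CT = 0.32 min/unit

0.32 min/unit


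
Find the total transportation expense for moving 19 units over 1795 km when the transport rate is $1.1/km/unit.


TC = dist * cost * units = 1795 * 1.1 * 19 = $37515.50

$37515.50


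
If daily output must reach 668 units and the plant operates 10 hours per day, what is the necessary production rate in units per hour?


Formula: Production Rate = Daily Demand / Available Hours
Rate = 668 units/day / 10 hours/day
Rate = 66.8 units/hour

66.8 units/hour


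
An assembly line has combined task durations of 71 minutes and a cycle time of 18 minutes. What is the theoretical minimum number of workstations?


Formula: N_min = ceil(Sum of Task Times / Cycle Time)
N_min = ceil(71 min / 18 min) = ceil(3.9444)
N_min = 4 stations

4


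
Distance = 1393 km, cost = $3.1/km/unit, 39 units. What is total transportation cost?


TC = dist * cost * units = 1393 * 3.1 * 39 = $168413.70

$168413.70


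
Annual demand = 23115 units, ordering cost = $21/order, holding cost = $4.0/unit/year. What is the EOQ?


Formula: EOQ = sqrt(2 * D * S / H)
Numerator: 2 * 23115 * 21 = 970830
2DS/H = 970830 / 4.0 = 242707.5
EOQ = sqrt(242707.5) = 492.7 units

492.7 units


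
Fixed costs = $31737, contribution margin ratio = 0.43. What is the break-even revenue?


Formula: BER = Fixed Costs / Contribution Margin Ratio
BER = $31737 / 0.43
BER = $73806.98 (to the nearest cent)

$73806.98


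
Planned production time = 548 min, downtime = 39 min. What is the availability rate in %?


Formula: Availability = (Planned Time - Downtime) / Planned Time * 100
Uptime = 548 - 39 = 509 min
Availability = 509 / 548 * 100 = 92.9%

92.9%


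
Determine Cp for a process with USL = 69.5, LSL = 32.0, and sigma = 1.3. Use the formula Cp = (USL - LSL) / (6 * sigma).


Cp = (69.5 - 32.0) / (6 * 1.3)

4.81


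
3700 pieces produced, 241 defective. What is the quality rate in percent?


Formula: Quality Rate = Good Pieces / Total Pieces * 100
Good pieces = 3700 - 241 = 3459
QR = 3459 / 3700 * 100 = 93.5%

93.5%


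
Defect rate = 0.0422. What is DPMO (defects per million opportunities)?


DPMO = defect_rate * 1000000 = 0.0422 * 1000000

42200


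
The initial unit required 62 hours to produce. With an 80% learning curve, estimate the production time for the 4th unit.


Formula: T_n = T_1 * (learning_rate)^(log2(n)) where learning_rate = rate/100
Doublings = log2(4) = 2
T_n = 62 * 0.8^2
T_n = 62 * 0.64 = 39.7 hours

39.7 hours


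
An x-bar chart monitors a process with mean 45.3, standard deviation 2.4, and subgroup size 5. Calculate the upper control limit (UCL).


UCL = 45.3 + 3 * 2.4 / sqrt(5)

48.52


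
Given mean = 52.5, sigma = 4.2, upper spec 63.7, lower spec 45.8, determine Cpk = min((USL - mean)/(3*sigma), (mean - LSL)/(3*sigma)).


Cpu = (63.7 - 52.5) / (3 * 4.2) = 0.89
Cpl = (52.5 - 45.8) / (3 * 4.2) = 0.53
Cpk = min(0.89, 0.53) = 0.53

0.53


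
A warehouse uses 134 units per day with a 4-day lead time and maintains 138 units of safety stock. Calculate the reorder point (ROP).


Formula: ROP = (Daily Demand * Lead Time) + Safety Stock
Demand during lead time = 134 * 4 = 536 units
ROP = 536 + 138 = 674 units

674 units


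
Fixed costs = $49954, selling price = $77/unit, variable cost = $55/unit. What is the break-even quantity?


Formula: BEQ = Fixed Costs / (Price - Variable Cost)
Contribution margin = $77 - $55 = $22/unit
BEQ = ceil($49954 / $22/unit) = ceil(2270.64) = 2271 units

2271 units


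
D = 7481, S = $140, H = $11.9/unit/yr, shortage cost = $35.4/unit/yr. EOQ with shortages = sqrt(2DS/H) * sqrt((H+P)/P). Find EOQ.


Formula: EOQ* = sqrt(2DS/H) * sqrt((H+P)/P)
Base EOQ = sqrt(2*7481*140/11.9) = 419.55 units
Correction = sqrt((11.9+35.4)/35.4) = 1.15592
EOQ* = 419.55 * 1.15592 = 485.0 units

485.0 units


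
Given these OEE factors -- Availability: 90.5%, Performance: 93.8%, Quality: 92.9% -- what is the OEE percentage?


Formula: OEE = Availability * Performance * Quality / 10000
A * P = 90.5% * 93.8% / 100 = 84.89%
OEE = 84.89% * 92.9% / 100 = 78.9%

78.9%


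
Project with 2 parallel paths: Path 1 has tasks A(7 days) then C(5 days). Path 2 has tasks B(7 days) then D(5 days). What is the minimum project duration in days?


Path 1 = 7 + 5 = 12 days
Path 2 = 7 + 5 = 12 days
Duration = max(12, 12) = 12 days

12 days


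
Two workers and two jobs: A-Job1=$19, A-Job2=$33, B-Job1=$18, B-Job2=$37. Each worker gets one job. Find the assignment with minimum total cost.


Option 1: A->1 + B->2 = $19 + $37 = $56
Option 2: A->2 + B->1 = $33 + $18 = $51
Min cost = min($56, $51) = $51

$51


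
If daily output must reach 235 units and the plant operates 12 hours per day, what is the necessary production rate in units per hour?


Formula: Production Rate = Daily Demand / Available Hours
Rate = 235 units/day / 12 hours/day
Rate = 19.6 units/hour

19.6 units/hour


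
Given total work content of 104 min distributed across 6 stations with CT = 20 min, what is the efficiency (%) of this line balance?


Formula: Efficiency = Sum of Task Times / (N_stations * CT) * 100
Total station capacity = 6 stations * 20 min = 120 min
Efficiency = 104 / 120 * 100 = 86.7%

86.7%


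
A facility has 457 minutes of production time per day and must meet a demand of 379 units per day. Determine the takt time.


Formula: Takt Time = Available Production Time / Customer Demand
Takt = 457 min/day / 379 units/day
Takt = 1.21 min/unit

1.21 min/unit


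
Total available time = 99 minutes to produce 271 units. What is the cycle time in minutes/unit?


Formula: CT = Available Time / Number of Units
CT = 99 min / 271 units
CT = 0.37 min/unit

0.37 min/unit


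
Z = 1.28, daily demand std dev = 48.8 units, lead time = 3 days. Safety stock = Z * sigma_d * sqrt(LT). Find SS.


Formula: SS = z * sigma_d * sqrt(LT)
sqrt(LT) = sqrt(3) = 1.7321
SS = 1.28 * 48.8 * 1.7321
SS = 108.2 units

108.2 units


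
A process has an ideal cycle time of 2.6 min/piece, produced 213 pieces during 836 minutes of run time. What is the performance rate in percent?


Formula: Performance = (Ideal CT * Total Count) / Run Time * 100
Ideal output time = 2.6 * 213 = 553.8 min
Performance = 553.8 / 836 * 100 = 66.2%

66.2%


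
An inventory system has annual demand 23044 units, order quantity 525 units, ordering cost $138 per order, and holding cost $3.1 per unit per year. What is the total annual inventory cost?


TC = 23044/525 * 138 + 525/2 * 3.1

$6871.03


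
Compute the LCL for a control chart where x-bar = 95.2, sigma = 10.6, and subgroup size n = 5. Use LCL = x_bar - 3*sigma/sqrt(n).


LCL = 95.2 - 3 * 10.6 / sqrt(5)

80.98


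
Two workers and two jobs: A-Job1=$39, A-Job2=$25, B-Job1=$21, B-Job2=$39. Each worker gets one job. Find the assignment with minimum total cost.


Option 1: A->1 + B->2 = $39 + $39 = $78
Option 2: A->2 + B->1 = $25 + $21 = $46
Min cost = min($78, $46) = $46

$46


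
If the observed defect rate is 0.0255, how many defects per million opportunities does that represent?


DPMO = defect_rate * 1000000 = 0.0255 * 1000000

25500


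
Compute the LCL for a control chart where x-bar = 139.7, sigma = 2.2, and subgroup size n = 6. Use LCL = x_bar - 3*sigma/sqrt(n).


LCL = 139.7 - 3 * 2.2 / sqrt(6)

137.01


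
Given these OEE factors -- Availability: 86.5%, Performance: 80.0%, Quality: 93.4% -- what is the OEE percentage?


Formula: OEE = Availability * Performance * Quality / 10000
A * P = 86.5% * 80.0% / 100 = 69.2%
OEE = 69.2% * 93.4% / 100 = 64.6%

64.6%


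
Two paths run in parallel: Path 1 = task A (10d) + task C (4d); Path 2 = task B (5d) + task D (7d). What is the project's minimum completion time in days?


Path 1 = 10 + 4 = 14 days
Path 2 = 5 + 7 = 12 days
Duration = max(14, 12) = 14 days

14 days


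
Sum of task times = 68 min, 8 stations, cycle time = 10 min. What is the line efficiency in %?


Formula: Efficiency = Sum of Task Times / (N_stations * CT) * 100
Total station capacity = 8 stations * 10 min = 80 min
Efficiency = 68 / 80 * 100 = 85.0%

85.0%


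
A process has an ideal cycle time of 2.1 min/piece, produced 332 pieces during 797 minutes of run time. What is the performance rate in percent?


Formula: Performance = (Ideal CT * Total Count) / Run Time * 100
Ideal output time = 2.1 * 332 = 697.2 min
Performance = 697.2 / 797 * 100 = 87.5%

87.5%


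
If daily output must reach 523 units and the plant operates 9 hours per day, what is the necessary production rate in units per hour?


Formula: Production Rate = Daily Demand / Available Hours
Rate = 523 units/day / 9 hours/day
Rate = 58.1 units/hour

58.1 units/hour


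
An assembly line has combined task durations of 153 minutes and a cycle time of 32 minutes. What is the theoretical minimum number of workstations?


Formula: N_min = ceil(Sum of Task Times / Cycle Time)
N_min = ceil(153 min / 32 min) = ceil(4.7812)
N_min = 5 stations

5


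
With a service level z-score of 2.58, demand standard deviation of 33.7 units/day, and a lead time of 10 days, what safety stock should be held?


Formula: SS = z * sigma_d * sqrt(LT)
sqrt(LT) = sqrt(10) = 3.1623
SS = 2.58 * 33.7 * 3.1623
SS = 274.9 units

274.9 units


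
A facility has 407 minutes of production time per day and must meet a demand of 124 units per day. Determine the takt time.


Formula: Takt Time = Available Production Time / Customer Demand
Takt = 407 min/day / 124 units/day
Takt = 3.28 min/unit

3.28 min/unit


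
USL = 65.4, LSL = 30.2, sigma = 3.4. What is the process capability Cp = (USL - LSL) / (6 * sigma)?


Cp = (65.4 - 30.2) / (6 * 3.4)

1.73


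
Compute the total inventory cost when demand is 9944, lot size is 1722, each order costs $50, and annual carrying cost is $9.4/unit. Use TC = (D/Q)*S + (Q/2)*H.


TC = 9944/1722 * 50 + 1722/2 * 9.4

$8382.13


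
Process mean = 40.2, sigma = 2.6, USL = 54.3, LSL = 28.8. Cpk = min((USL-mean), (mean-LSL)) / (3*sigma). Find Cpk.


Cpu = (54.3 - 40.2) / (3 * 2.6) = 1.81
Cpl = (40.2 - 28.8) / (3 * 2.6) = 1.46
Cpk = min(1.81, 1.46) = 1.46

1.46


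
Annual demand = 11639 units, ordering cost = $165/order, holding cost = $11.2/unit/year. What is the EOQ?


Formula: EOQ = sqrt(2 * D * S / H)
Numerator: 2 * 11639 * 165 = 3840870
2DS/H = 3840870 / 11.2 = 342934.8
EOQ = sqrt(342934.8) = 585.6 units

585.6 units


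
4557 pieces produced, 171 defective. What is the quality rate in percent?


Formula: Quality Rate = Good Pieces / Total Pieces * 100
Good pieces = 4557 - 171 = 4386
QR = 4386 / 4557 * 100 = 96.2%

96.2%


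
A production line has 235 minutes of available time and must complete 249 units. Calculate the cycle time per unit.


Formula: CT = Available Time / Number of Units
CT = 235 min / 249 units
CT = 0.94 min/unit

0.94 min/unit


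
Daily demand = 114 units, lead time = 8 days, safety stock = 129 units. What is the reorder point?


Formula: ROP = (Daily Demand * Lead Time) + Safety Stock
Demand during lead time = 114 * 8 = 912 units
ROP = 912 + 129 = 1041 units

1041 units


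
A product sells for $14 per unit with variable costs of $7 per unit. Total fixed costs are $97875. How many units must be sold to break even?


Formula: BEQ = Fixed Costs / (Price - Variable Cost)
Contribution margin = $14 - $7 = $7/unit
BEQ = ceil($97875 / $7/unit) = ceil(13982.14) = 13983 units

13983 units


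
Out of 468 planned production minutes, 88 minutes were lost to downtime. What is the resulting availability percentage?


Formula: Availability = (Planned Time - Downtime) / Planned Time * 100
Uptime = 468 - 88 = 380 min
Availability = 380 / 468 * 100 = 81.2%

81.2%


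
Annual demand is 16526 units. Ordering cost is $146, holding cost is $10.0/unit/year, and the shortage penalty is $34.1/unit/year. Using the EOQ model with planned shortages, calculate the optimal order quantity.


Formula: EOQ* = sqrt(2DS/H) * sqrt((H+P)/P)
Base EOQ = sqrt(2*16526*146/10.0) = 694.66 units
Correction = sqrt((10.0+34.1)/34.1) = 1.13721
EOQ* = 694.66 * 1.13721 = 790.0 units

790.0 units


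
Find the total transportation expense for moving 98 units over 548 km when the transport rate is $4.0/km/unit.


TC = dist * cost * units = 548 * 4.0 * 98 = $214816.00

$214816.00


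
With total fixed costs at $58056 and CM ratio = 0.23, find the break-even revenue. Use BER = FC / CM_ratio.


Formula: BER = Fixed Costs / Contribution Margin Ratio
BER = $58056 / 0.23
BER = $252417.39 (to the nearest cent)

$252417.39


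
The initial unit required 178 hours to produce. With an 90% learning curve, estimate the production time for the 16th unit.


Formula: T_n = T_1 * (learning_rate)^(log2(n)) where learning_rate = rate/100
Doublings = log2(16) = 4
T_n = 178 * 0.9^4
T_n = 178 * 0.6561 = 116.8 hours

116.8 hours


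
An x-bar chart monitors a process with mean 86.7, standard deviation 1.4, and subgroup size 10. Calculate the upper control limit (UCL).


UCL = 86.7 + 3 * 1.4 / sqrt(10)

88.03


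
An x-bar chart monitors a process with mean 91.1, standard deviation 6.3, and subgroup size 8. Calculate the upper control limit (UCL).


UCL = 91.1 + 3 * 6.3 / sqrt(8)

97.78


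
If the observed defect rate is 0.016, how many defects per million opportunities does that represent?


DPMO = defect_rate * 1000000 = 0.016 * 1000000

16000


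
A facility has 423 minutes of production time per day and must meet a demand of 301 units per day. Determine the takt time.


Formula: Takt Time = Available Production Time / Customer Demand
Takt = 423 min/day / 301 units/day
Takt = 1.41 min/unit

1.41 min/unit


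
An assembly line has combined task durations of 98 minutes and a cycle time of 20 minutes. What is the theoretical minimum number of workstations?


Formula: N_min = ceil(Sum of Task Times / Cycle Time)
N_min = ceil(98 min / 20 min) = ceil(4.9)
N_min = 5 stations

5


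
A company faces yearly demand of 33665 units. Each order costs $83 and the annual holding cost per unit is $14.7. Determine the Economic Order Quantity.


Formula: EOQ = sqrt(2 * D * S / H)
Numerator: 2 * 33665 * 83 = 5588390
2DS/H = 5588390 / 14.7 = 380162.6
EOQ = sqrt(380162.6) = 616.6 units

616.6 units


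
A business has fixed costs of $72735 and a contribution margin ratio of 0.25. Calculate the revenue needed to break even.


Formula: BER = Fixed Costs / Contribution Margin Ratio
BER = $72735 / 0.25
BER = $290940.00 (to the nearest cent)

$290940.00


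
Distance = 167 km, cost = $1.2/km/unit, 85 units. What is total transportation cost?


TC = dist * cost * units = 167 * 1.2 * 85 = $17034.00

$17034.00


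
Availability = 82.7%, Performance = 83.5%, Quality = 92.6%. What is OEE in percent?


Formula: OEE = Availability * Performance * Quality / 10000
A * P = 82.7% * 83.5% / 100 = 69.05%
OEE = 69.05% * 92.6% / 100 = 63.9%

63.9%


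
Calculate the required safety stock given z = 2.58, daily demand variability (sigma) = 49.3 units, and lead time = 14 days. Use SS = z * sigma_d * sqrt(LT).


Formula: SS = z * sigma_d * sqrt(LT)
sqrt(LT) = sqrt(14) = 3.7417
SS = 2.58 * 49.3 * 3.7417
SS = 475.9 units

475.9 units


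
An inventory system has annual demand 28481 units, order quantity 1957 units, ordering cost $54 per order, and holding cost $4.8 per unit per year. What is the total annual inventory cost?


TC = 28481/1957 * 54 + 1957/2 * 4.8

$5482.68


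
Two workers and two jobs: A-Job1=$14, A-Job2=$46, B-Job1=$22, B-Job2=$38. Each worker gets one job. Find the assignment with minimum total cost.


Option 1: A->1 + B->2 = $14 + $38 = $52
Option 2: A->2 + B->1 = $46 + $22 = $68
Min cost = min($52, $68) = $52

$52


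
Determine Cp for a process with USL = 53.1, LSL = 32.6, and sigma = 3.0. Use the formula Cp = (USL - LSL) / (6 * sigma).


Cp = (53.1 - 32.6) / (6 * 3.0)

1.14


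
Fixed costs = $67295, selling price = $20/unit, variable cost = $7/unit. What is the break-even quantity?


Formula: BEQ = Fixed Costs / (Price - Variable Cost)
Contribution margin = $20 - $7 = $13/unit
BEQ = ceil($67295 / $13/unit) = ceil(5176.54) = 5177 units

5177 units


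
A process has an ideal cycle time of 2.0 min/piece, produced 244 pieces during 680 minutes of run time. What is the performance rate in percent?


Formula: Performance = (Ideal CT * Total Count) / Run Time * 100
Ideal output time = 2.0 * 244 = 488.0 min
Performance = 488.0 / 680 * 100 = 71.8%

71.8%


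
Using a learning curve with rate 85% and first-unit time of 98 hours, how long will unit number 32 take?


Formula: T_n = T_1 * (learning_rate)^(log2(n)) where learning_rate = rate/100
Doublings = log2(32) = 5
T_n = 98 * 0.85^5
T_n = 98 * 0.4437 = 43.5 hours

43.5 hours


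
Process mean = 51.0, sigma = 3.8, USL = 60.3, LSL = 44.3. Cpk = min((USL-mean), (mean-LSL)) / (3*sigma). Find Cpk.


Cpu = (60.3 - 51.0) / (3 * 3.8) = 0.82
Cpl = (51.0 - 44.3) / (3 * 3.8) = 0.59
Cpk = min(0.82, 0.59) = 0.59

0.59


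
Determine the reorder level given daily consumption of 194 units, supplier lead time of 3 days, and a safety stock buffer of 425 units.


Formula: ROP = (Daily Demand * Lead Time) + Safety Stock
Demand during lead time = 194 * 3 = 582 units
ROP = 582 + 425 = 1007 units

1007 units


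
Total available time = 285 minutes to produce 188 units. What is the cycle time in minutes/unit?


Formula: CT = Available Time / Number of Units
CT = 285 min / 188 units
CT = 1.52 min/unit

1.52 min/unit


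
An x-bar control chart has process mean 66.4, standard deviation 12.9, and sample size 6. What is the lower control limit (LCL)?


LCL = 66.4 - 3 * 12.9 / sqrt(6)

50.6


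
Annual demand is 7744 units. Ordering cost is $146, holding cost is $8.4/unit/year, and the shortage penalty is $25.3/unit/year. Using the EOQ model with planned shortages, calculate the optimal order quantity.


Formula: EOQ* = sqrt(2DS/H) * sqrt((H+P)/P)
Base EOQ = sqrt(2*7744*146/8.4) = 518.84 units
Correction = sqrt((8.4+25.3)/25.3) = 1.15413
EOQ* = 518.84 * 1.15413 = 598.8 units

598.8 units


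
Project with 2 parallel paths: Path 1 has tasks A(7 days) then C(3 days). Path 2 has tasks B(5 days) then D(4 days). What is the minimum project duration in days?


Path 1 = 7 + 3 = 10 days
Path 2 = 5 + 4 = 9 days
Duration = max(10, 9) = 10 days

10 days


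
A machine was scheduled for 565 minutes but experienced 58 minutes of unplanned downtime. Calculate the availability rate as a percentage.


Formula: Availability = (Planned Time - Downtime) / Planned Time * 100
Uptime = 565 - 58 = 507 min
Availability = 507 / 565 * 100 = 89.7%

89.7%


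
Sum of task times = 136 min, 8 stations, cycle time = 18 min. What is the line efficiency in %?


Formula: Efficiency = Sum of Task Times / (N_stations * CT) * 100
Total station capacity = 8 stations * 18 min = 144 min
Efficiency = 136 / 144 * 100 = 94.4%

94.4%


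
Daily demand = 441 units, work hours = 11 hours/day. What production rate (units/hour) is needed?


Formula: Production Rate = Daily Demand / Available Hours
Rate = 441 units/day / 11 hours/day
Rate = 40.1 units/hour

40.1 units/hour


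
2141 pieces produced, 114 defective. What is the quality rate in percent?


Formula: Quality Rate = Good Pieces / Total Pieces * 100
Good pieces = 2141 - 114 = 2027
QR = 2027 / 2141 * 100 = 94.7%

94.7%


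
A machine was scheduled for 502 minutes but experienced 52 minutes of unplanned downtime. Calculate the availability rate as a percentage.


Formula: Availability = (Planned Time - Downtime) / Planned Time * 100
Uptime = 502 - 52 = 450 min
Availability = 450 / 502 * 100 = 89.6%

89.6%


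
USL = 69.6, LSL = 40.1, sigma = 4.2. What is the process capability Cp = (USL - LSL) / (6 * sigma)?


Cp = (69.6 - 40.1) / (6 * 4.2)

1.17


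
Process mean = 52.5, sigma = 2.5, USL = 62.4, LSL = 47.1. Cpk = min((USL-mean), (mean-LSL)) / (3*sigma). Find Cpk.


Cpu = (62.4 - 52.5) / (3 * 2.5) = 1.32
Cpl = (52.5 - 47.1) / (3 * 2.5) = 0.72
Cpk = min(1.32, 0.72) = 0.72

0.72


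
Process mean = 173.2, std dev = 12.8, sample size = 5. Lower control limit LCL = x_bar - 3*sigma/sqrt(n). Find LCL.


LCL = 173.2 - 3 * 12.8 / sqrt(5)

156.03


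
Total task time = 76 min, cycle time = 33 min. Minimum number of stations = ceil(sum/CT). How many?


Formula: N_min = ceil(Sum of Task Times / Cycle Time)
N_min = ceil(76 min / 33 min) = ceil(2.303)
N_min = 3 stations

3


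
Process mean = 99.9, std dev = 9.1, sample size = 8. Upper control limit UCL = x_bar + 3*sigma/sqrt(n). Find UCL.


UCL = 99.9 + 3 * 9.1 / sqrt(8)

109.55


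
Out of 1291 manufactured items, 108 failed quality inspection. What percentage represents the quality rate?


Formula: Quality Rate = Good Pieces / Total Pieces * 100
Good pieces = 1291 - 108 = 1183
QR = 1183 / 1291 * 100 = 91.6%

91.6%


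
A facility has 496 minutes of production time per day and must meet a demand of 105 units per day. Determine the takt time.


Formula: Takt Time = Available Production Time / Customer Demand
Takt = 496 min/day / 105 units/day
Takt = 4.72 min/unit

4.72 min/unit


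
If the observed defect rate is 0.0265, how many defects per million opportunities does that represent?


DPMO = defect_rate * 1000000 = 0.0265 * 1000000

26500


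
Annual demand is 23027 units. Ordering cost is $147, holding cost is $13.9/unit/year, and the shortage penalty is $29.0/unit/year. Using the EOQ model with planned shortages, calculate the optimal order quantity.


Formula: EOQ* = sqrt(2DS/H) * sqrt((H+P)/P)
Base EOQ = sqrt(2*23027*147/13.9) = 697.89 units
Correction = sqrt((13.9+29.0)/29.0) = 1.21627
EOQ* = 697.89 * 1.21627 = 848.8 units

848.8 units


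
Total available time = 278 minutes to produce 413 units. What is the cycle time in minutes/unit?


Formula: CT = Available Time / Number of Units
CT = 278 min / 413 units
CT = 0.67 min/unit

0.67 min/unit


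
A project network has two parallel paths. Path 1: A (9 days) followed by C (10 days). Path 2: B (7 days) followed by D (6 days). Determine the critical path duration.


Path 1 = 9 + 10 = 19 days
Path 2 = 7 + 6 = 13 days
Duration = max(19, 13) = 19 days

19 days


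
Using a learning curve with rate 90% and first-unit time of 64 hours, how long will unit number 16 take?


Formula: T_n = T_1 * (learning_rate)^(log2(n)) where learning_rate = rate/100
Doublings = log2(16) = 4
T_n = 64 * 0.9^4
T_n = 64 * 0.6561 = 42.0 hours

42.0 hours


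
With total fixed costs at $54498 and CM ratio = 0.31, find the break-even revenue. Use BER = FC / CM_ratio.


Formula: BER = Fixed Costs / Contribution Margin Ratio
BER = $54498 / 0.31
BER = $175800.00 (to the nearest cent)

$175800.00


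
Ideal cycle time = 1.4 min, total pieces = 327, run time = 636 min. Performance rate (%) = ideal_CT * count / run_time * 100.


Formula: Performance = (Ideal CT * Total Count) / Run Time * 100
Ideal output time = 1.4 * 327 = 457.8 min
Performance = 457.8 / 636 * 100 = 72.0%

72.0%


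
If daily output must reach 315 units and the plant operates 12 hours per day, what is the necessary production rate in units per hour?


Formula: Production Rate = Daily Demand / Available Hours
Rate = 315 units/day / 12 hours/day
Rate = 26.3 units/hour

26.3 units/hour


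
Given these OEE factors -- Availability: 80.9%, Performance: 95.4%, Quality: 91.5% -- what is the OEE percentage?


Formula: OEE = Availability * Performance * Quality / 10000
A * P = 80.9% * 95.4% / 100 = 77.18%
OEE = 77.18% * 91.5% / 100 = 70.6%

70.6%


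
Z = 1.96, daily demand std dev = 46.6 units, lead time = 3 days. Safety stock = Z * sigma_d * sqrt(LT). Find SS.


Formula: SS = z * sigma_d * sqrt(LT)
sqrt(LT) = sqrt(3) = 1.7321
SS = 1.96 * 46.6 * 1.7321
SS = 158.2 units

158.2 units


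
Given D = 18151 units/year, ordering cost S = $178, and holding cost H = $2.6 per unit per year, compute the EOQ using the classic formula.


Formula: EOQ = sqrt(2 * D * S / H)
Numerator: 2 * 18151 * 178 = 6461756
2DS/H = 6461756 / 2.6 = 2485290.8
EOQ = sqrt(2485290.8) = 1576.5 units

1576.5 units


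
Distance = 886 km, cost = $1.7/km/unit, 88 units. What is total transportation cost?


TC = dist * cost * units = 886 * 1.7 * 88 = $132545.60

$132545.60


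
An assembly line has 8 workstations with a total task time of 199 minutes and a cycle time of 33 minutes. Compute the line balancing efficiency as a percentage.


Formula: Efficiency = Sum of Task Times / (N_stations * CT) * 100
Total station capacity = 8 stations * 33 min = 264 min
Efficiency = 199 / 264 * 100 = 75.4%

75.4%


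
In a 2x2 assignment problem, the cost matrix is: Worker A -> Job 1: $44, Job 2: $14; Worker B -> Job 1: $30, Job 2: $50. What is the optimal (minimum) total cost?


Option 1: A->1 + B->2 = $44 + $50 = $94
Option 2: A->2 + B->1 = $14 + $30 = $44
Min cost = min($94, $44) = $44

$44


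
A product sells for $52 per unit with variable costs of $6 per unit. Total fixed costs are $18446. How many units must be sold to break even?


Formula: BEQ = Fixed Costs / (Price - Variable Cost)
Contribution margin = $52 - $6 = $46/unit
BEQ = ceil($18446 / $46/unit) = ceil(401.0) = 401 units

401 units


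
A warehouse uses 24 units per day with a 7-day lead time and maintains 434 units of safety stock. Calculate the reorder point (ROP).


Formula: ROP = (Daily Demand * Lead Time) + Safety Stock
Demand during lead time = 24 * 7 = 168 units
ROP = 168 + 434 = 602 units

602 units


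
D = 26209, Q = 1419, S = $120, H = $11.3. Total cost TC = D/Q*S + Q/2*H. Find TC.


TC = 26209/1419 * 120 + 1419/2 * 11.3

$10233.76


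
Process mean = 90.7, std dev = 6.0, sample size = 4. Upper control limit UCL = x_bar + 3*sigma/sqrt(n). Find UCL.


UCL = 90.7 + 3 * 6.0 / sqrt(4)

99.7


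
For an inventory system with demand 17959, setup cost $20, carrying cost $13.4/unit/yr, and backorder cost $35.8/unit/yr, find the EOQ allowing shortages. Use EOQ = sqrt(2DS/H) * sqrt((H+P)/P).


Formula: EOQ* = sqrt(2DS/H) * sqrt((H+P)/P)
Base EOQ = sqrt(2*17959*20/13.4) = 231.54 units
Correction = sqrt((13.4+35.8)/35.8) = 1.17231
EOQ* = 231.54 * 1.17231 = 271.4 units

271.4 units


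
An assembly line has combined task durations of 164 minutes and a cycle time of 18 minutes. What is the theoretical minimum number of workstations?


Formula: N_min = ceil(Sum of Task Times / Cycle Time)
N_min = ceil(164 min / 18 min) = ceil(9.1111)
N_min = 10 stations

10


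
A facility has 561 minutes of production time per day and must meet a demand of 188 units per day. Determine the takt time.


Formula: Takt Time = Available Production Time / Customer Demand
Takt = 561 min/day / 188 units/day
Takt = 2.98 min/unit

2.98 min/unit


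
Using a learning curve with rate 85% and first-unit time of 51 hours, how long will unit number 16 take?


Formula: T_n = T_1 * (learning_rate)^(log2(n)) where learning_rate = rate/100
Doublings = log2(16) = 4
T_n = 51 * 0.85^4
T_n = 51 * 0.522 = 26.6 hours

26.6 hours


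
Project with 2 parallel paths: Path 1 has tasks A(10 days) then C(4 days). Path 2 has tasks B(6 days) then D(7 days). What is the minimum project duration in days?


Path 1 = 10 + 4 = 14 days
Path 2 = 6 + 7 = 13 days
Duration = max(14, 13) = 14 days

14 days


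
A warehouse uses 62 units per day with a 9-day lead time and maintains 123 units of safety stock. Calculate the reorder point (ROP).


Formula: ROP = (Daily Demand * Lead Time) + Safety Stock
Demand during lead time = 62 * 9 = 558 units
ROP = 558 + 123 = 681 units

681 units


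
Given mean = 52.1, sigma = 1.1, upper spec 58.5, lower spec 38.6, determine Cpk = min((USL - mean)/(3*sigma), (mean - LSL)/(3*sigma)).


Cpu = (58.5 - 52.1) / (3 * 1.1) = 1.94
Cpl = (52.1 - 38.6) / (3 * 1.1) = 4.09
Cpk = min(1.94, 4.09) = 1.94

1.94


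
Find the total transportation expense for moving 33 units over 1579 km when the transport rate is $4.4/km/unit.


TC = dist * cost * units = 1579 * 4.4 * 33 = $229270.80

$229270.80


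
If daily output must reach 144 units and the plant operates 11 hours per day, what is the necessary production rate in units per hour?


Formula: Production Rate = Daily Demand / Available Hours
Rate = 144 units/day / 11 hours/day
Rate = 13.1 units/hour

13.1 units/hour


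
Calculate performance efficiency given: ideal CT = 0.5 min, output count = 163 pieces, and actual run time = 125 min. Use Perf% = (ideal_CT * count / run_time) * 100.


Formula: Performance = (Ideal CT * Total Count) / Run Time * 100
Ideal output time = 0.5 * 163 = 81.5 min
Performance = 81.5 / 125 * 100 = 65.2%

65.2%


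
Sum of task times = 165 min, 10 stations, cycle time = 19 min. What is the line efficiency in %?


Formula: Efficiency = Sum of Task Times / (N_stations * CT) * 100
Total station capacity = 10 stations * 19 min = 190 min
Efficiency = 165 / 190 * 100 = 86.8%

86.8%


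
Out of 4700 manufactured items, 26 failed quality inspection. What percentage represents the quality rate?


Formula: Quality Rate = Good Pieces / Total Pieces * 100
Good pieces = 4700 - 26 = 4674
QR = 4674 / 4700 * 100 = 99.4%

99.4%


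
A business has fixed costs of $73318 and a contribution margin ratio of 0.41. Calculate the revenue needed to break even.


Formula: BER = Fixed Costs / Contribution Margin Ratio
BER = $73318 / 0.41
BER = $178824.39 (to the nearest cent)

$178824.39


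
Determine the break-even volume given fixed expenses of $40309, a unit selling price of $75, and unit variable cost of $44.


Formula: BEQ = Fixed Costs / (Price - Variable Cost)
Contribution margin = $75 - $44 = $31/unit
BEQ = ceil($40309 / $31/unit) = ceil(1300.29) = 1301 units

1301 units


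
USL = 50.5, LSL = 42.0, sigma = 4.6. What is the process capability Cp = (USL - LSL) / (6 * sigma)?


Cp = (50.5 - 42.0) / (6 * 4.6)

0.31


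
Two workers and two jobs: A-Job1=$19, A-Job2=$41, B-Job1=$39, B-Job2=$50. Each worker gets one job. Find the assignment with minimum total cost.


Option 1: A->1 + B->2 = $19 + $50 = $69
Option 2: A->2 + B->1 = $41 + $39 = $80
Min cost = min($69, $80) = $69

$69


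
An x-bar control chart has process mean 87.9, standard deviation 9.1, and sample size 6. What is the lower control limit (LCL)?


LCL = 87.9 - 3 * 9.1 / sqrt(6)

76.75


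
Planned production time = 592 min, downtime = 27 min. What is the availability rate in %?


Formula: Availability = (Planned Time - Downtime) / Planned Time * 100
Uptime = 592 - 27 = 565 min
Availability = 565 / 592 * 100 = 95.4%

95.4%


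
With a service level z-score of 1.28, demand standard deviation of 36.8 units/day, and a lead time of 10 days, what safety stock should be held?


Formula: SS = z * sigma_d * sqrt(LT)
sqrt(LT) = sqrt(10) = 3.1623
SS = 1.28 * 36.8 * 3.1623
SS = 149.0 units

149.0 units


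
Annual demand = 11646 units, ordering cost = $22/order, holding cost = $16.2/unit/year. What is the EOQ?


Formula: EOQ = sqrt(2 * D * S / H)
Numerator: 2 * 11646 * 22 = 512424
2DS/H = 512424 / 16.2 = 31631.1
EOQ = sqrt(31631.1) = 177.9 units

177.9 units


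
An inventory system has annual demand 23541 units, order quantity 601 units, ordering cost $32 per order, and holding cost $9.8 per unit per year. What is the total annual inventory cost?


TC = 23541/601 * 32 + 601/2 * 9.8

$4198.33


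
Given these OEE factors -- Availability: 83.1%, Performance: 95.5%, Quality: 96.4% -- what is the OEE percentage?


Formula: OEE = Availability * Performance * Quality / 10000
A * P = 83.1% * 95.5% / 100 = 79.36%
OEE = 79.36% * 96.4% / 100 = 76.5%

76.5%


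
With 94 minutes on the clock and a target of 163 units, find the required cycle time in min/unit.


Formula: CT = Available Time / Number of Units
CT = 94 min / 163 units
CT = 0.58 min/unit

0.58 min/unit


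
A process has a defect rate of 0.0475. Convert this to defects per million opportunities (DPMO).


DPMO = defect_rate * 1000000 = 0.0475 * 1000000

47500


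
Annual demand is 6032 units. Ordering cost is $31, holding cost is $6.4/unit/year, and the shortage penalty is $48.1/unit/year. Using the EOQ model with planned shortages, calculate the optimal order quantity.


Formula: EOQ* = sqrt(2DS/H) * sqrt((H+P)/P)
Base EOQ = sqrt(2*6032*31/6.4) = 241.73 units
Correction = sqrt((6.4+48.1)/48.1) = 1.06445
EOQ* = 241.73 * 1.06445 = 257.3 units

257.3 units


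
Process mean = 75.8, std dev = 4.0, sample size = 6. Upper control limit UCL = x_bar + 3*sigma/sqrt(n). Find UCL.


UCL = 75.8 + 3 * 4.0 / sqrt(6)

80.7


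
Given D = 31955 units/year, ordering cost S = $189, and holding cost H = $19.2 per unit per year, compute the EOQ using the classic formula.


Formula: EOQ = sqrt(2 * D * S / H)
Numerator: 2 * 31955 * 189 = 12078990
2DS/H = 12078990 / 19.2 = 629114.1
EOQ = sqrt(629114.1) = 793.2 units

793.2 units


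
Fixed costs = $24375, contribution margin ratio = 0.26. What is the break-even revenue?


Formula: BER = Fixed Costs / Contribution Margin Ratio
BER = $24375 / 0.26
BER = $93750.00 (to the nearest cent)

$93750.00


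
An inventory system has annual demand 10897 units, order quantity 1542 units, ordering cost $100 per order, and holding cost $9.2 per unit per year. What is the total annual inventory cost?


TC = 10897/1542 * 100 + 1542/2 * 9.2

$7799.88


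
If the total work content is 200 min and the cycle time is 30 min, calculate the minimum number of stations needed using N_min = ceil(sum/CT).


Formula: N_min = ceil(Sum of Task Times / Cycle Time)
N_min = ceil(200 min / 30 min) = ceil(6.6667)
N_min = 7 stations

7


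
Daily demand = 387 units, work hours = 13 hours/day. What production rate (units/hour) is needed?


Formula: Production Rate = Daily Demand / Available Hours
Rate = 387 units/day / 13 hours/day
Rate = 29.8 units/hour

29.8 units/hour


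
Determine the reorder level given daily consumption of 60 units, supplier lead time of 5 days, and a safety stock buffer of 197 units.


Formula: ROP = (Daily Demand * Lead Time) + Safety Stock
Demand during lead time = 60 * 5 = 300 units
ROP = 300 + 197 = 497 units

497 units


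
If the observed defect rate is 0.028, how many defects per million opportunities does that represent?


DPMO = defect_rate * 1000000 = 0.028 * 1000000

28000


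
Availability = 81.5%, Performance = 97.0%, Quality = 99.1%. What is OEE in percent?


Formula: OEE = Availability * Performance * Quality / 10000
A * P = 81.5% * 97.0% / 100 = 79.06%
OEE = 79.06% * 99.1% / 100 = 78.3%

78.3%


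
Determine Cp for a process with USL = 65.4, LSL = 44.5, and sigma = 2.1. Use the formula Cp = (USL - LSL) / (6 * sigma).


Cp = (65.4 - 44.5) / (6 * 2.1)

1.66


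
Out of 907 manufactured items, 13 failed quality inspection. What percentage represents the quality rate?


Formula: Quality Rate = Good Pieces / Total Pieces * 100
Good pieces = 907 - 13 = 894
QR = 894 / 907 * 100 = 98.6%

98.6%


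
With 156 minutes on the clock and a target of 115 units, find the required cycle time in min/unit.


Formula: CT = Available Time / Number of Units
CT = 156 min / 115 units
CT = 1.36 min/unit

1.36 min/unit


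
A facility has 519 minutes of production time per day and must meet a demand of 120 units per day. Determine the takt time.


Formula: Takt Time = Available Production Time / Customer Demand
Takt = 519 min/day / 120 units/day
Takt = 4.33 min/unit

4.33 min/unit


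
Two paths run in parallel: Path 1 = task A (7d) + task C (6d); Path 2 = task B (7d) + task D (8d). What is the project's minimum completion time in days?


Path 1 = 7 + 6 = 13 days
Path 2 = 7 + 8 = 15 days
Duration = max(13, 15) = 15 days

15 days


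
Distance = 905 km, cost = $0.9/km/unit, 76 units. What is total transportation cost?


TC = dist * cost * units = 905 * 0.9 * 76 = $61902.00

$61902.00


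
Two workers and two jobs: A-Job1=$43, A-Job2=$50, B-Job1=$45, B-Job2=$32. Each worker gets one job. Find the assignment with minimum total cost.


Option 1: A->1 + B->2 = $43 + $32 = $75
Option 2: A->2 + B->1 = $50 + $45 = $95
Min cost = min($75, $95) = $75

$75


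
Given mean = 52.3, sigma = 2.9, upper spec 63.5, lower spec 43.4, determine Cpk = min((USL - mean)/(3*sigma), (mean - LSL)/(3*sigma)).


Cpu = (63.5 - 52.3) / (3 * 2.9) = 1.29
Cpl = (52.3 - 43.4) / (3 * 2.9) = 1.02
Cpk = min(1.29, 1.02) = 1.02

1.02


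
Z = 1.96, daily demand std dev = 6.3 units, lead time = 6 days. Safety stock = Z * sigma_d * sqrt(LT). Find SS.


Formula: SS = z * sigma_d * sqrt(LT)
sqrt(LT) = sqrt(6) = 2.4495
SS = 1.96 * 6.3 * 2.4495
SS = 30.2 units

30.2 units


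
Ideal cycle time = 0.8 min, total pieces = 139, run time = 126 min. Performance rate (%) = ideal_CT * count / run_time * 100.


Formula: Performance = (Ideal CT * Total Count) / Run Time * 100
Ideal output time = 0.8 * 139 = 111.2 min
Performance = 111.2 / 126 * 100 = 88.3%

88.3%
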